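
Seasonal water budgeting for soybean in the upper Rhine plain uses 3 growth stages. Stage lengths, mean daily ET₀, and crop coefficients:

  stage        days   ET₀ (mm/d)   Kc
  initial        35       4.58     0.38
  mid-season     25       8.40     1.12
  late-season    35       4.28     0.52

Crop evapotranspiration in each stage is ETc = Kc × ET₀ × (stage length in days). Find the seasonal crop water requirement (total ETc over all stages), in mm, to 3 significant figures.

initial: 0.38 × 4.58 × 35 = 60.91 mm
mid-season: 1.12 × 8.40 × 25 = 235.20 mm
late-season: 0.52 × 4.28 × 35 = 77.90 mm
Seasonal total = 374.01 mm

374 mm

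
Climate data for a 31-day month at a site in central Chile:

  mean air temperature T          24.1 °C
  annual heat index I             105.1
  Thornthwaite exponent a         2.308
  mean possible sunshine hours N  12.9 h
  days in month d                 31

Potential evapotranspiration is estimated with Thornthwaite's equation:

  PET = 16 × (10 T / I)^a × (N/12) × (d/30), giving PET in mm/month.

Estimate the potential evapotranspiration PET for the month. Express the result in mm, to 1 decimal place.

120.7 mm

10T/I = 10 × 24.1 / 105.1 = 2.2931
(10T/I)^a = 2.2931^2.308 = 6.7898
Uncorrected PET = 16 × 6.7898 = 108.637 mm
Correction = (N/12)(d/30) = (12.9/12)(31/30) = 1.1108
PET = 108.637 × 1.1108 = 120.674 mm/month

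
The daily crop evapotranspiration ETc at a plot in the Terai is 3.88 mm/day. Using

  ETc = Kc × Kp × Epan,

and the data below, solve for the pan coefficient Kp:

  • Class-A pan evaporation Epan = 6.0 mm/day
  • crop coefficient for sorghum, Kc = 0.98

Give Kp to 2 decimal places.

0.66

ETc = Kc × Kp × Epan  ⇒  Kp = ETc / (Kc × Epan)
Kp = 3.88 / (0.98 × 6.0) = 3.88 / 5.880 = 0.6599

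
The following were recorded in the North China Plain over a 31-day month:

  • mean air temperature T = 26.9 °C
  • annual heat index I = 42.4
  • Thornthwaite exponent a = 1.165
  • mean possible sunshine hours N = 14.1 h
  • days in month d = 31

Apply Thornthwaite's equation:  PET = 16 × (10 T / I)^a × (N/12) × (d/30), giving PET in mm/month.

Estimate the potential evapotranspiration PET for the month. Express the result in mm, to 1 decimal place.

10T/I = 10 × 26.9 / 42.4 = 6.3443
(10T/I)^a = 6.3443^1.165 = 8.6055
Uncorrected PET = 16 × 8.6055 = 137.688 mm
Correction = (N/12)(d/30) = (14.1/12)(31/30) = 1.2142
PET = 137.688 × 1.2142 = 167.181 mm/month

167.2 mm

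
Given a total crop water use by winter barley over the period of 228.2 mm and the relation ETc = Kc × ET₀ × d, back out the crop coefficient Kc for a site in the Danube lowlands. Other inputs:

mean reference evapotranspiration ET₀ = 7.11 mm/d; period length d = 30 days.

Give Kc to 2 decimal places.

1.07

ETc = Kc × ET₀ × d  ⇒  Kc = ETc / (ET₀ × d)
Kc = 228.2 / (7.11 × 30) = 228.2 / 213.30 = 1.0699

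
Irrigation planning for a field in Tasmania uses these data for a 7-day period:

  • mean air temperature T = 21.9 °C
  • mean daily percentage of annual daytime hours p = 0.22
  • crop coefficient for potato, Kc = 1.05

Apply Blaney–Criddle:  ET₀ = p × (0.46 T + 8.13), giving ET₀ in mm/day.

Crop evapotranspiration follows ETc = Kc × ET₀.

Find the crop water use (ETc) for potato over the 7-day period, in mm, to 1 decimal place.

ET₀ = 0.22 × (0.46 × 21.9 + 8.13) = 0.22 × 18.204 = 4.0049 mm/d
ETc = Kc × ET₀ = 1.05 × 4.0049 = 4.2051 mm/d
Over 7 days: 4.2051 × 7 = 29.436 mm

29.4 mm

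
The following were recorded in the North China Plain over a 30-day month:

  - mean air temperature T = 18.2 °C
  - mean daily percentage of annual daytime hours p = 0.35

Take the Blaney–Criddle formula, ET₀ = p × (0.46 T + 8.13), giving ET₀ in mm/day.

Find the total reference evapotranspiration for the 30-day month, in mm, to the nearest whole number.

ET₀ = 0.35 × (0.46 × 18.2 + 8.13) = 0.35 × 16.502 = 5.7757 mm/d
Monthly total = 5.7757 × 30 = 173.271 mm

173 mm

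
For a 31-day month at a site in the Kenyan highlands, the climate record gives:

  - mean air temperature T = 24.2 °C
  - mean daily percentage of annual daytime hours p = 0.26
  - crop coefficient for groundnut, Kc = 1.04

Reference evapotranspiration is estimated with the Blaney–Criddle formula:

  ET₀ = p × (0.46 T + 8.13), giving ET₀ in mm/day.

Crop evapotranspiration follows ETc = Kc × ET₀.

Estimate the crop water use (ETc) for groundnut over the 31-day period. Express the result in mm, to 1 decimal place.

161.5 mm

ET₀ = 0.26 × (0.46 × 24.2 + 8.13) = 0.26 × 19.262 = 5.0081 mm/d
ETc = Kc × ET₀ = 1.04 × 5.0081 = 5.2084 mm/d
Over 31 days: 5.2084 × 31 = 161.460 mm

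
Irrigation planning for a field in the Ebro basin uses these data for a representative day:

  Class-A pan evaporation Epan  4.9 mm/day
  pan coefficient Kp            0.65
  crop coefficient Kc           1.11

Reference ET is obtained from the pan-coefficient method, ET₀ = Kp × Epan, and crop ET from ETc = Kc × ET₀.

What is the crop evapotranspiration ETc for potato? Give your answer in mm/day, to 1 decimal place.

ET₀ = 0.65 × 4.9 = 3.1850 mm/d
ETc = Kc × ET₀ = 1.11 × 3.1850 = 3.5354 mm/d

3.5 mm/day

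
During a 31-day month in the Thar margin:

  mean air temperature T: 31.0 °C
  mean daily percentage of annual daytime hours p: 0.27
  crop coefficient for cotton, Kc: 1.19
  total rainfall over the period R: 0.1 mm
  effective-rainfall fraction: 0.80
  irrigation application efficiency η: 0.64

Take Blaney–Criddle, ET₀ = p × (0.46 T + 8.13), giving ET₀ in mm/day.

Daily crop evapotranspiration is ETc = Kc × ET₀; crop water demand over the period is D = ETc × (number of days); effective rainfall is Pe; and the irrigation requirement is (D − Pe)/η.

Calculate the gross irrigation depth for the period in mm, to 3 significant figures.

348 mm

ET₀ = 0.27 × (0.46 × 31.0 + 8.13) = 0.27 × 22.390 = 6.0453 mm/d
ETc = Kc × ET₀ = 1.19 × 6.0453 = 7.1939 mm/d
Crop demand D = ETc × 31 d = 7.1939 × 31 = 223.011 mm
Pe = 0.80 × 0.1 = 0.080 mm
D − Pe = 223.011 − 0.080 = 222.931 mm
Gross irrigation = 222.931 / 0.64 = 348.330 mm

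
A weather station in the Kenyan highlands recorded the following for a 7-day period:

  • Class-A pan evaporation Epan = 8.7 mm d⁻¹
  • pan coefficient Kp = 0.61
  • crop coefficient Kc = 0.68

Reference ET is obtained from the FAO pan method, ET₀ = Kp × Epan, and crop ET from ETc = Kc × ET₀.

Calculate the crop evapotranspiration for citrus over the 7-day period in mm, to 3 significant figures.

25.3 mm

ET₀ = 0.61 × 8.7 = 5.3070 mm/d
ETc = Kc × ET₀ = 0.68 × 5.3070 = 3.6088 mm/d
Over 7 days: 3.6088 × 7 = 25.262 mm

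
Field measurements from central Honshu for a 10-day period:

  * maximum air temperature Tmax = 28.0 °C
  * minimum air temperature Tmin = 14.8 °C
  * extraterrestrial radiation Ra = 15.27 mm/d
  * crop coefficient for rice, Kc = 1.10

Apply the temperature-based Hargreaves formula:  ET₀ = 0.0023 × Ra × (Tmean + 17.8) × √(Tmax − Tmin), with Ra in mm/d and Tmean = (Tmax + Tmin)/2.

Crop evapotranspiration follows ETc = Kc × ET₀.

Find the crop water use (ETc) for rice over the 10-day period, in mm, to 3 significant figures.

55.0 mm

Tmean = (28.0 + 14.8)/2 = 21.40 °C
ET₀ = 0.0023 × 15.27 × (21.40 + 17.8) × √13.2 = 0.0023 × 15.27 × 39.20 × 3.6332 = 5.0020 mm/d
ETc = Kc × ET₀ = 1.10 × 5.0020 = 5.5022 mm/d
Over 10 days: 5.5022 × 10 = 55.022 mm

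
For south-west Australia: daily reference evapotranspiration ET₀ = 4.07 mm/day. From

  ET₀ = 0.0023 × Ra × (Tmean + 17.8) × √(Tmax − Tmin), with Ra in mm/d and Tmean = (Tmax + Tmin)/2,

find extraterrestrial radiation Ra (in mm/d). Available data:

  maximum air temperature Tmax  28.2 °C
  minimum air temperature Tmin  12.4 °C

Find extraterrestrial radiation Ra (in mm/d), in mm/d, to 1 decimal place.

11.7 mm/d

Tmean = 20.30 °C; √ΔT = 3.9749
Ra = ET₀ / [0.0023 × (Tmean+17.8) × √ΔT] = 4.07 / (0.0023 × 38.10 × 3.9749) = 11.685 mm/d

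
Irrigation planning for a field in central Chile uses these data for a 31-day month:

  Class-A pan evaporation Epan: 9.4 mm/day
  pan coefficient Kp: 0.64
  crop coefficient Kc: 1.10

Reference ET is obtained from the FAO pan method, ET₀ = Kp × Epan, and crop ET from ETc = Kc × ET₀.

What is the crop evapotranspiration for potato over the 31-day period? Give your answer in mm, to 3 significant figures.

ET₀ = 0.64 × 9.4 = 6.0160 mm/d
ETc = Kc × ET₀ = 1.10 × 6.0160 = 6.6176 mm/d
Over 31 days: 6.6176 × 31 = 205.146 mm

205 mm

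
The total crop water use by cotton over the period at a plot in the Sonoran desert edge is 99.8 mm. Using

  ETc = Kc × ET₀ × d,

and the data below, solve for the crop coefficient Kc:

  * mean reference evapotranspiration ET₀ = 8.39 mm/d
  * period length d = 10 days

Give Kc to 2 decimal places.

ETc = Kc × ET₀ × d  ⇒  Kc = ETc / (ET₀ × d)
Kc = 99.8 / (8.39 × 10) = 99.8 / 83.90 = 1.1895

1.19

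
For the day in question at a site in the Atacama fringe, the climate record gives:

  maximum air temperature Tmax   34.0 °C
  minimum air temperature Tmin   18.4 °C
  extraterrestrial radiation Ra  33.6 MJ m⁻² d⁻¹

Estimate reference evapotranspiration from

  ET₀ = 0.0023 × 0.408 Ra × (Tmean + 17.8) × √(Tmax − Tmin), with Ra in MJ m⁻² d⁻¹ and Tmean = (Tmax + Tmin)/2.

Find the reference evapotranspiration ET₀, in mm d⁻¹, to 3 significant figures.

5.48 mm d⁻¹

Tmean = (34.0 + 18.4)/2 = 26.20 °C
0.408 Ra = 0.408 × 33.6 = 13.7088 mm/d equivalent
ET₀ = 0.0023 × 13.7088 × (26.20 + 17.8) × √15.6 = 0.0023 × 13.7088 × 44.00 × 3.9497 = 5.4795 mm/d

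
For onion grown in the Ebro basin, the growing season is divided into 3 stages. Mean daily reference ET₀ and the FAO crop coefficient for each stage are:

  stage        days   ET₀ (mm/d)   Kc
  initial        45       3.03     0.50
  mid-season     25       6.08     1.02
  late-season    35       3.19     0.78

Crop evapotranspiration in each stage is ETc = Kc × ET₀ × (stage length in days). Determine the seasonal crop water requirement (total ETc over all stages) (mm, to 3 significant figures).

310 mm

initial: 0.50 × 3.03 × 45 = 68.18 mm
mid-season: 1.02 × 6.08 × 25 = 155.04 mm
late-season: 0.78 × 3.19 × 35 = 87.09 mm
Seasonal total = 310.31 mm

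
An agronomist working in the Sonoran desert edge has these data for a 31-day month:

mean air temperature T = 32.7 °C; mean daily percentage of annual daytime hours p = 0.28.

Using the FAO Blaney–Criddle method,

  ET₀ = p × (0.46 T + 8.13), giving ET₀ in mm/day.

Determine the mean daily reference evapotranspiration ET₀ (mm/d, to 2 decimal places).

ET₀ = 0.28 × (0.46 × 32.7 + 8.13) = 0.28 × 23.172 = 6.4882 mm/d

6.49 mm/d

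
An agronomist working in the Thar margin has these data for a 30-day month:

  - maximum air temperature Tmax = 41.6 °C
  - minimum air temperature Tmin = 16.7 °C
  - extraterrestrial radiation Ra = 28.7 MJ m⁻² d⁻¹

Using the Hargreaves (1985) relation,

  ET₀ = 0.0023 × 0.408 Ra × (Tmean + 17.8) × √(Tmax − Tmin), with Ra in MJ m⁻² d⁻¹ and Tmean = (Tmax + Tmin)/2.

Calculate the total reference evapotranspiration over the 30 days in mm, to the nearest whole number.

189 mm

Tmean = (41.6 + 16.7)/2 = 29.15 °C
0.408 Ra = 0.408 × 28.7 = 11.7096 mm/d equivalent
ET₀ = 0.0023 × 11.7096 × (29.15 + 17.8) × √24.9 = 0.0023 × 11.7096 × 46.95 × 4.9900 = 6.3097 mm/d
Over 30 days: 6.3097 × 30 = 189.291 mm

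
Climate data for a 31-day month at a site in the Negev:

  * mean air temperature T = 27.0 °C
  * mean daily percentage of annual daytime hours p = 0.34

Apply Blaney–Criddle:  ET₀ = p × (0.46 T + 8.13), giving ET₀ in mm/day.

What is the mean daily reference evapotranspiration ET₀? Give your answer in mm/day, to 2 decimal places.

ET₀ = 0.34 × (0.46 × 27.0 + 8.13) = 0.34 × 20.550 = 6.9870 mm/d

6.99 mm/day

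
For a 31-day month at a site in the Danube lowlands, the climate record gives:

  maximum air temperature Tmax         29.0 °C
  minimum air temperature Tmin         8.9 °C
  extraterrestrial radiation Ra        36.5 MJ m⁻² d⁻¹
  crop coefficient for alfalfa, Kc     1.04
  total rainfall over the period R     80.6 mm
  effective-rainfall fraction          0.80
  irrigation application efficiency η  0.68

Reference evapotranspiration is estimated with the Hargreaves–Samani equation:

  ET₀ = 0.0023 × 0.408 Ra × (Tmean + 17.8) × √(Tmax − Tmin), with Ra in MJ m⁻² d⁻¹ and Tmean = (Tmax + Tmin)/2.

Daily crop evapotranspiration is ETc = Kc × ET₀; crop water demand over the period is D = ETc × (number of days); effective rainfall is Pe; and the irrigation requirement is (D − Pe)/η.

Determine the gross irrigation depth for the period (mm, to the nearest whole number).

Tmean = (29.0 + 8.9)/2 = 18.95 °C
0.408 Ra = 0.408 × 36.5 = 14.8920 mm/d equivalent
ET₀ = 0.0023 × 14.8920 × (18.95 + 17.8) × √20.1 = 0.0023 × 14.8920 × 36.75 × 4.4833 = 5.6433 mm/d
ETc = Kc × ET₀ = 1.04 × 5.6433 = 5.8690 mm/d
Crop demand D = ETc × 31 d = 5.8690 × 31 = 181.939 mm
Pe = 0.80 × 80.6 = 64.480 mm
D − Pe = 181.939 − 64.480 = 117.459 mm
Gross irrigation = 117.459 / 0.68 = 172.734 mm

173 mm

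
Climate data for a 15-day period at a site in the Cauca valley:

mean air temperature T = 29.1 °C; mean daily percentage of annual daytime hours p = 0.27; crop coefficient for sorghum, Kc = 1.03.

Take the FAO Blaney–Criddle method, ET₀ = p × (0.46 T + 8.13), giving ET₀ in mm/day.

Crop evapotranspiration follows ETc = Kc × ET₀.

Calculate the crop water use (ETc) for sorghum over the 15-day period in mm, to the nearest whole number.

90 mm

ET₀ = 0.27 × (0.46 × 29.1 + 8.13) = 0.27 × 21.516 = 5.8093 mm/d
ETc = Kc × ET₀ = 1.03 × 5.8093 = 5.9836 mm/d
Over 15 days: 5.9836 × 15 = 89.754 mm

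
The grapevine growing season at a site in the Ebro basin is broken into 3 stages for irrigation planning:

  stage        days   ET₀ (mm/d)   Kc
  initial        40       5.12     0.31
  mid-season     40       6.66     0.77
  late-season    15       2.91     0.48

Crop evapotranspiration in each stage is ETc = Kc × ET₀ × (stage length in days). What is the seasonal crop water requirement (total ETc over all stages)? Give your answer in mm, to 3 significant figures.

initial: 0.31 × 5.12 × 40 = 63.49 mm
mid-season: 0.77 × 6.66 × 40 = 205.13 mm
late-season: 0.48 × 2.91 × 15 = 20.95 mm
Seasonal total = 289.57 mm

290 mm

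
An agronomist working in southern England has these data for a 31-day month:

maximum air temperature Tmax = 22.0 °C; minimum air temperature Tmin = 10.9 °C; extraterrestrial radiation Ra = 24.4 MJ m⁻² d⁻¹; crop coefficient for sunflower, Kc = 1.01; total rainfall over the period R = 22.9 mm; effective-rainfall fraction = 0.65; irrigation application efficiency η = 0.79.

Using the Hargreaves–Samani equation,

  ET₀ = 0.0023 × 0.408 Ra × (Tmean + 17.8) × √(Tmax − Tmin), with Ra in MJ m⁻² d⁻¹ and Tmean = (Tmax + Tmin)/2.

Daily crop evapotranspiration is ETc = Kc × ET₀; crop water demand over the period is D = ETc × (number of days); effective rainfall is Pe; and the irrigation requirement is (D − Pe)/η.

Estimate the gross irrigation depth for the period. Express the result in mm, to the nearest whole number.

Tmean = (22.0 + 10.9)/2 = 16.45 °C
0.408 Ra = 0.408 × 24.4 = 9.9552 mm/d equivalent
ET₀ = 0.0023 × 9.9552 × (16.45 + 17.8) × √11.1 = 0.0023 × 9.9552 × 34.25 × 3.3317 = 2.6128 mm/d
ETc = Kc × ET₀ = 1.01 × 2.6128 = 2.6389 mm/d
Crop demand D = ETc × 31 d = 2.6389 × 31 = 81.806 mm
Pe = 0.65 × 22.9 = 14.885 mm
D − Pe = 81.806 − 14.885 = 66.921 mm
Gross irrigation = 66.921 / 0.79 = 84.710 mm

85 mm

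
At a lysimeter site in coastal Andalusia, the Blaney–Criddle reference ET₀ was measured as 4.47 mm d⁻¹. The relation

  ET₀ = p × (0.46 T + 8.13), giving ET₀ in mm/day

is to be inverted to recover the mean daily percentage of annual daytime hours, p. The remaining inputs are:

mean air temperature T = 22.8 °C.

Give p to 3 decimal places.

0.240

p = ET₀ / (0.46 T + 8.13) = 4.47 / (0.46 × 22.8 + 8.13) = 4.47 / 18.618 = 0.2401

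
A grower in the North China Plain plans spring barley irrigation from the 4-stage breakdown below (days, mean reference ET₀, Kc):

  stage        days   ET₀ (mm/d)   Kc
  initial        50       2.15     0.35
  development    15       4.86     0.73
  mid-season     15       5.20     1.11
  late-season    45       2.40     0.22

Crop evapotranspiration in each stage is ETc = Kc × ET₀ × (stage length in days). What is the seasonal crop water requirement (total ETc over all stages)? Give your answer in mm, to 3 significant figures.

initial: 0.35 × 2.15 × 50 = 37.63 mm
development: 0.73 × 4.86 × 15 = 53.22 mm
mid-season: 1.11 × 5.20 × 15 = 86.58 mm
late-season: 0.22 × 2.40 × 45 = 23.76 mm
Seasonal total = 201.19 mm

201 mm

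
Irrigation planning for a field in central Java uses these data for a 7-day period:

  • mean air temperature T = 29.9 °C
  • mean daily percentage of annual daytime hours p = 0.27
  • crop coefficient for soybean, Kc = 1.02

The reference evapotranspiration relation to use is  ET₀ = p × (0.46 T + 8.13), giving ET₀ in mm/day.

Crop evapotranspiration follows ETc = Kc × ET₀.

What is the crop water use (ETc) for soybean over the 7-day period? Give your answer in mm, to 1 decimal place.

ET₀ = 0.27 × (0.46 × 29.9 + 8.13) = 0.27 × 21.884 = 5.9087 mm/d
ETc = Kc × ET₀ = 1.02 × 5.9087 = 6.0269 mm/d
Over 7 days: 6.0269 × 7 = 42.188 mm

42.2 mm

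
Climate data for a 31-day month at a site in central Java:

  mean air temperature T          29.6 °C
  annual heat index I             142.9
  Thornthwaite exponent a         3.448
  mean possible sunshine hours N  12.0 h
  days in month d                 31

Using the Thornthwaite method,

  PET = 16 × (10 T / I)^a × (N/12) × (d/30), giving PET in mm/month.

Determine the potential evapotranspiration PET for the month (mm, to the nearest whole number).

204 mm

10T/I = 10 × 29.6 / 142.9 = 2.0714
(10T/I)^a = 2.0714^3.448 = 12.3162
Uncorrected PET = 16 × 12.3162 = 197.059 mm
Correction = (N/12)(d/30) = (12.0/12)(31/30) = 1.0333
PET = 197.059 × 1.0333 = 203.621 mm/month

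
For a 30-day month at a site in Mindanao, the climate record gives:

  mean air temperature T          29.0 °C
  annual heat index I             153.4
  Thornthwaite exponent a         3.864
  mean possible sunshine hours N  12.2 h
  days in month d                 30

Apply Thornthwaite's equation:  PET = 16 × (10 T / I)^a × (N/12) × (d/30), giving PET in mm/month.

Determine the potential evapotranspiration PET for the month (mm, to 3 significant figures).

191 mm

10T/I = 10 × 29.0 / 153.4 = 1.8905
(10T/I)^a = 1.8905^3.864 = 11.7137
Uncorrected PET = 16 × 11.7137 = 187.419 mm
Correction = (N/12)(d/30) = (12.2/12)(30/30) = 1.0167
PET = 187.419 × 1.0167 = 190.549 mm/month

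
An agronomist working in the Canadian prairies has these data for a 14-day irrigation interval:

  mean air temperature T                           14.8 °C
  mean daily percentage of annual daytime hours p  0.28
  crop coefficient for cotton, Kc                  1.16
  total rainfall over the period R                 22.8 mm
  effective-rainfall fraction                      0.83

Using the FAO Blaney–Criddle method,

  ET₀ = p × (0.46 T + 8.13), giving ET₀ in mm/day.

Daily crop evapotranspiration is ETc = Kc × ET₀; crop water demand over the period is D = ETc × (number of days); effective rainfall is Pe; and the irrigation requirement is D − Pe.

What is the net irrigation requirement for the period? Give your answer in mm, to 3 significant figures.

49.0 mm

ET₀ = 0.28 × (0.46 × 14.8 + 8.13) = 0.28 × 14.938 = 4.1826 mm/d
ETc = Kc × ET₀ = 1.16 × 4.1826 = 4.8518 mm/d
Crop demand D = ETc × 14 d = 4.8518 × 14 = 67.925 mm
Pe = 0.83 × 22.8 = 18.924 mm
D − Pe = 67.925 − 18.924 = 49.001 mm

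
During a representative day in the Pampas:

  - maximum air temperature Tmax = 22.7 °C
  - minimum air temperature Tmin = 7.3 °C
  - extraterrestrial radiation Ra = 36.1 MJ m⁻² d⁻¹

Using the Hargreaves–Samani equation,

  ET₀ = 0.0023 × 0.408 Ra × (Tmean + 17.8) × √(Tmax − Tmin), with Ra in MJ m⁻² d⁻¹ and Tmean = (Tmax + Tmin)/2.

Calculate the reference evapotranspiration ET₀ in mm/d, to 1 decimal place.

4.4 mm/d

Tmean = (22.7 + 7.3)/2 = 15.00 °C
0.408 Ra = 0.408 × 36.1 = 14.7288 mm/d equivalent
ET₀ = 0.0023 × 14.7288 × (15.00 + 17.8) × √15.4 = 0.0023 × 14.7288 × 32.80 × 3.9243 = 4.3604 mm/d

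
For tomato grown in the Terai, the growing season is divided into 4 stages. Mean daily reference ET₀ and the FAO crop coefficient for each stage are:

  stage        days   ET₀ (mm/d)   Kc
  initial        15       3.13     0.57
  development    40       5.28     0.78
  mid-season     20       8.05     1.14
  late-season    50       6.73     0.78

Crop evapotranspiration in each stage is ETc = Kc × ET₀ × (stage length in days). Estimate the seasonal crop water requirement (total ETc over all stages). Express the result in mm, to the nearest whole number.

638 mm

initial: 0.57 × 3.13 × 15 = 26.76 mm
development: 0.78 × 5.28 × 40 = 164.74 mm
mid-season: 1.14 × 8.05 × 20 = 183.54 mm
late-season: 0.78 × 6.73 × 50 = 262.47 mm
Seasonal total = 637.51 mm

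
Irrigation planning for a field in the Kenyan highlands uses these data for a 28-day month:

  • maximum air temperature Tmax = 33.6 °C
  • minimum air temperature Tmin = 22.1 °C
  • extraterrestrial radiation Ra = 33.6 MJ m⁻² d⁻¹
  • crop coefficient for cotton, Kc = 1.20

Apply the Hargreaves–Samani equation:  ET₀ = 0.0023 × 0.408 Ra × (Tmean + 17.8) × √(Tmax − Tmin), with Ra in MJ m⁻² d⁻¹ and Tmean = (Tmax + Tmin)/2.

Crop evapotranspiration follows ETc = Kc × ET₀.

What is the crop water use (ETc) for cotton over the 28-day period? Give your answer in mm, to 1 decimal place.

164.0 mm

Tmean = (33.6 + 22.1)/2 = 27.85 °C
0.408 Ra = 0.408 × 33.6 = 13.7088 mm/d equivalent
ET₀ = 0.0023 × 13.7088 × (27.85 + 17.8) × √11.5 = 0.0023 × 13.7088 × 45.65 × 3.3912 = 4.8811 mm/d
ETc = Kc × ET₀ = 1.20 × 4.8811 = 5.8573 mm/d
Over 28 days: 5.8573 × 28 = 164.004 mm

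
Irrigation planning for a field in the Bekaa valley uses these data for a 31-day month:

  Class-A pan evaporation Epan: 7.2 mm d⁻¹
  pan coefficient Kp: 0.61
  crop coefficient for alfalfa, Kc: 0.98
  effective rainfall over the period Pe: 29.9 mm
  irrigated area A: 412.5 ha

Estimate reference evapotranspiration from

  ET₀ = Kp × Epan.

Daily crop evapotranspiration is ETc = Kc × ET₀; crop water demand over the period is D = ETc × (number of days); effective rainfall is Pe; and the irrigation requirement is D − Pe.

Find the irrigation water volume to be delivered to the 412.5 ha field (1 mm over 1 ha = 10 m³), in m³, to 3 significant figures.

427000 m³

ET₀ = 0.61 × 7.2 = 4.3920 mm/d
ETc = Kc × ET₀ = 0.98 × 4.3920 = 4.3042 mm/d
Crop demand D = ETc × 31 d = 4.3042 × 31 = 133.430 mm
D − Pe = 133.430 − 29.9 = 103.530 mm
Volume = 103.530 mm × 412.5 ha × 10 = 427061.3 m³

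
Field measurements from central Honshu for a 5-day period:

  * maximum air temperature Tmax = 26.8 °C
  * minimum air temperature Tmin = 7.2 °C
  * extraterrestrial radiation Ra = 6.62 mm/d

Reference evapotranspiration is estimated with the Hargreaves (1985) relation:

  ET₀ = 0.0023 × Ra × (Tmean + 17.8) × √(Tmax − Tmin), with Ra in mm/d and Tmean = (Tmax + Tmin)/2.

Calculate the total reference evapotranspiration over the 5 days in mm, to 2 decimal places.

Tmean = (26.8 + 7.2)/2 = 17.00 °C
ET₀ = 0.0023 × 6.62 × (17.00 + 17.8) × √19.6 = 0.0023 × 6.62 × 34.80 × 4.4272 = 2.3458 mm/d
Over 5 days: 2.3458 × 5 = 11.729 mm

11.73 mm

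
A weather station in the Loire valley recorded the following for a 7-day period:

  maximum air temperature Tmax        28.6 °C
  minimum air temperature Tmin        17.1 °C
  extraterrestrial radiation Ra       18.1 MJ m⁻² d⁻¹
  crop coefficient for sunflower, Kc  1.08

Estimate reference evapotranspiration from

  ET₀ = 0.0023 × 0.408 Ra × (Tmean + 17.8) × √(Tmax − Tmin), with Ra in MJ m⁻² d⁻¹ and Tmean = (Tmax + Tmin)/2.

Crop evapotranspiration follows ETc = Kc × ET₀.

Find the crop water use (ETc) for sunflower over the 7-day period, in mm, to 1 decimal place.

17.7 mm

Tmean = (28.6 + 17.1)/2 = 22.85 °C
0.408 Ra = 0.408 × 18.1 = 7.3848 mm/d equivalent
ET₀ = 0.0023 × 7.3848 × (22.85 + 17.8) × √11.5 = 0.0023 × 7.3848 × 40.65 × 3.3912 = 2.3414 mm/d
ETc = Kc × ET₀ = 1.08 × 2.3414 = 2.5287 mm/d
Over 7 days: 2.5287 × 7 = 17.701 mm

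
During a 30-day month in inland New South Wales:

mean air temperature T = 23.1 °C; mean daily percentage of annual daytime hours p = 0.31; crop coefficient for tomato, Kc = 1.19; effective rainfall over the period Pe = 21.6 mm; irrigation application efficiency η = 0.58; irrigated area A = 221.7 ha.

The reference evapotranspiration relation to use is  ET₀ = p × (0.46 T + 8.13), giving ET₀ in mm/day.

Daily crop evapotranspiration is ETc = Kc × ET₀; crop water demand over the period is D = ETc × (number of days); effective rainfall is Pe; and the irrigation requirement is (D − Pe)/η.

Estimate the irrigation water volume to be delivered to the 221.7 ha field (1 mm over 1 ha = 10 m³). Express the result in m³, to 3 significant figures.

ET₀ = 0.31 × (0.46 × 23.1 + 8.13) = 0.31 × 18.756 = 5.8144 mm/d
ETc = Kc × ET₀ = 1.19 × 5.8144 = 6.9191 mm/d
Crop demand D = ETc × 30 d = 6.9191 × 30 = 207.573 mm
D − Pe = 207.573 − 21.6 = 185.973 mm
Gross irrigation = 185.973 / 0.58 = 320.643 mm
Volume = 320.643 mm × 221.7 ha × 10 = 710865.5 m³

711000 m³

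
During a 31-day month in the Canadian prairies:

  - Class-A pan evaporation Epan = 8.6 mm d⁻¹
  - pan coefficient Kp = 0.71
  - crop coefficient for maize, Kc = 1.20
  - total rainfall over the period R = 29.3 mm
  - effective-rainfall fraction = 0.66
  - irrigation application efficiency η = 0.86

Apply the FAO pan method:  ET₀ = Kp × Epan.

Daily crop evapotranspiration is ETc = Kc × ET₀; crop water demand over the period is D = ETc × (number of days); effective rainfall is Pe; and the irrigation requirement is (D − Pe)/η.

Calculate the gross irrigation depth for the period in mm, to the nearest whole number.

242 mm

ET₀ = 0.71 × 8.6 = 6.1060 mm/d
ETc = Kc × ET₀ = 1.20 × 6.1060 = 7.3272 mm/d
Crop demand D = ETc × 31 d = 7.3272 × 31 = 227.143 mm
Pe = 0.66 × 29.3 = 19.338 mm
D − Pe = 227.143 − 19.338 = 207.805 mm
Gross irrigation = 207.805 / 0.86 = 241.634 mm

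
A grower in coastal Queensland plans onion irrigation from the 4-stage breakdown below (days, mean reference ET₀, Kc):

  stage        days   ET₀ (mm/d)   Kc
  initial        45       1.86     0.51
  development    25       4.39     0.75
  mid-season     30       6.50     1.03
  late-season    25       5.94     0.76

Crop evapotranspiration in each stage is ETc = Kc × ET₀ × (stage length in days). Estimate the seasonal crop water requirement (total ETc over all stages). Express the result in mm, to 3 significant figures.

439 mm

initial: 0.51 × 1.86 × 45 = 42.69 mm
development: 0.75 × 4.39 × 25 = 82.31 mm
mid-season: 1.03 × 6.50 × 30 = 200.85 mm
late-season: 0.76 × 5.94 × 25 = 112.86 mm
Seasonal total = 438.71 mm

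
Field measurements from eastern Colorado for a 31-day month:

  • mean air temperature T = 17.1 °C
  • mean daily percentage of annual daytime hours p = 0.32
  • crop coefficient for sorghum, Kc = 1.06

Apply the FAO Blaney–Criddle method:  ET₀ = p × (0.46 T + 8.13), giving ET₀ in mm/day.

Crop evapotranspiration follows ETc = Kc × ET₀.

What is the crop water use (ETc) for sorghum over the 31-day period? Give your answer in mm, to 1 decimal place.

ET₀ = 0.32 × (0.46 × 17.1 + 8.13) = 0.32 × 15.996 = 5.1187 mm/d
ETc = Kc × ET₀ = 1.06 × 5.1187 = 5.4258 mm/d
Over 31 days: 5.4258 × 31 = 168.200 mm

168.2 mm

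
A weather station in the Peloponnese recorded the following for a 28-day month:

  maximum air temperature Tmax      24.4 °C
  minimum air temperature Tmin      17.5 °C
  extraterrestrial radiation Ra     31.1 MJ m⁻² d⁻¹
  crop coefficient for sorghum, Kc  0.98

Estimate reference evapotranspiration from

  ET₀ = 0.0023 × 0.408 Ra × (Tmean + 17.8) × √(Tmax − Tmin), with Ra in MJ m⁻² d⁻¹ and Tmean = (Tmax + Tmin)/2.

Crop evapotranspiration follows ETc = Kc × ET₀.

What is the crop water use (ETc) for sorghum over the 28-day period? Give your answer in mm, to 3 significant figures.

Tmean = (24.4 + 17.5)/2 = 20.95 °C
0.408 Ra = 0.408 × 31.1 = 12.6888 mm/d equivalent
ET₀ = 0.0023 × 12.6888 × (20.95 + 17.8) × √6.9 = 0.0023 × 12.6888 × 38.75 × 2.6268 = 2.9706 mm/d
ETc = Kc × ET₀ = 0.98 × 2.9706 = 2.9112 mm/d
Over 28 days: 2.9112 × 28 = 81.514 mm

81.5 mm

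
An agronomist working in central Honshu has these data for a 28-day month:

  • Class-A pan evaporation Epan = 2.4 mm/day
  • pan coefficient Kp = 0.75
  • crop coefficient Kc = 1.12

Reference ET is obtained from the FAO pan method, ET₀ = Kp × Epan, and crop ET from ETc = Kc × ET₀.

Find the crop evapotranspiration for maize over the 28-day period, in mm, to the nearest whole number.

56 mm

ET₀ = 0.75 × 2.4 = 1.8000 mm/d
ETc = Kc × ET₀ = 1.12 × 1.8000 = 2.0160 mm/d
Over 28 days: 2.0160 × 28 = 56.448 mm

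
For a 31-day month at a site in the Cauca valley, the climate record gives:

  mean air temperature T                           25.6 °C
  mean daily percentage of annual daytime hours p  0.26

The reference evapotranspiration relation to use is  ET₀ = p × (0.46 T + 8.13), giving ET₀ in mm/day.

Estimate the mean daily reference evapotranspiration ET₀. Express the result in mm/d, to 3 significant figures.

ET₀ = 0.26 × (0.46 × 25.6 + 8.13) = 0.26 × 19.906 = 5.1756 mm/d

5.18 mm/d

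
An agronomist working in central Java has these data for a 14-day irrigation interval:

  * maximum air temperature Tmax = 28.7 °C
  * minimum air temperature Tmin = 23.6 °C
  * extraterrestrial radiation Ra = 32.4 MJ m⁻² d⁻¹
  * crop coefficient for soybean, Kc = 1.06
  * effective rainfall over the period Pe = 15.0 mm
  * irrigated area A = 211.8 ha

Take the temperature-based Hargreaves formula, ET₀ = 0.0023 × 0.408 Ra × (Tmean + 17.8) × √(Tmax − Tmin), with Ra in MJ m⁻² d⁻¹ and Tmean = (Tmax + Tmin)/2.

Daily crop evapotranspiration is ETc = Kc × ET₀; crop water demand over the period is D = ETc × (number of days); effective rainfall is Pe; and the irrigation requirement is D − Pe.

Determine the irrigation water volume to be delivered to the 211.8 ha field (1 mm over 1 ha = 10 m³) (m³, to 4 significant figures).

Tmean = (28.7 + 23.6)/2 = 26.15 °C
0.408 Ra = 0.408 × 32.4 = 13.2192 mm/d equivalent
ET₀ = 0.0023 × 13.2192 × (26.15 + 17.8) × √5.1 = 0.0023 × 13.2192 × 43.95 × 2.2583 = 3.0177 mm/d
ETc = Kc × ET₀ = 1.06 × 3.0177 = 3.1988 mm/d
Crop demand D = ETc × 14 d = 3.1988 × 14 = 44.783 mm
D − Pe = 44.783 − 15.0 = 29.783 mm
Volume = 29.783 mm × 211.8 ha × 10 = 63080.4 m³

63080 m³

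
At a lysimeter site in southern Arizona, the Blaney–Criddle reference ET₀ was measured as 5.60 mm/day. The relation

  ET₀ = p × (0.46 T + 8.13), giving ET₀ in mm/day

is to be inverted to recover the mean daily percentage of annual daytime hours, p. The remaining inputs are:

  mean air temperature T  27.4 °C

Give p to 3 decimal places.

p = ET₀ / (0.46 T + 8.13) = 5.60 / (0.46 × 27.4 + 8.13) = 5.60 / 20.734 = 0.2701

0.270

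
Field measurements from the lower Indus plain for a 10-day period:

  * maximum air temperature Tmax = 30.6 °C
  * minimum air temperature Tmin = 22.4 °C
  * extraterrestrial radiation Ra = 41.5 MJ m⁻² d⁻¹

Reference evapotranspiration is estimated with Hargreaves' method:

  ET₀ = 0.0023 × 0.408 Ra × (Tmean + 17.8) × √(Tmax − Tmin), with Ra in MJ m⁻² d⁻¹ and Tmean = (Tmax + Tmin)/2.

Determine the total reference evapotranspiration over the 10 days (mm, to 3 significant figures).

49.4 mm

Tmean = (30.6 + 22.4)/2 = 26.50 °C
0.408 Ra = 0.408 × 41.5 = 16.9320 mm/d equivalent
ET₀ = 0.0023 × 16.9320 × (26.50 + 17.8) × √8.2 = 0.0023 × 16.9320 × 44.30 × 2.8636 = 4.9403 mm/d
Over 10 days: 4.9403 × 10 = 49.403 mm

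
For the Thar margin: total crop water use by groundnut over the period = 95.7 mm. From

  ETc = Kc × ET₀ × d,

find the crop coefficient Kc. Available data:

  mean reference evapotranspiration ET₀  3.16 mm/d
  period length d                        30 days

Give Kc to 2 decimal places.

ETc = Kc × ET₀ × d  ⇒  Kc = ETc / (ET₀ × d)
Kc = 95.7 / (3.16 × 30) = 95.7 / 94.80 = 1.0095

1.01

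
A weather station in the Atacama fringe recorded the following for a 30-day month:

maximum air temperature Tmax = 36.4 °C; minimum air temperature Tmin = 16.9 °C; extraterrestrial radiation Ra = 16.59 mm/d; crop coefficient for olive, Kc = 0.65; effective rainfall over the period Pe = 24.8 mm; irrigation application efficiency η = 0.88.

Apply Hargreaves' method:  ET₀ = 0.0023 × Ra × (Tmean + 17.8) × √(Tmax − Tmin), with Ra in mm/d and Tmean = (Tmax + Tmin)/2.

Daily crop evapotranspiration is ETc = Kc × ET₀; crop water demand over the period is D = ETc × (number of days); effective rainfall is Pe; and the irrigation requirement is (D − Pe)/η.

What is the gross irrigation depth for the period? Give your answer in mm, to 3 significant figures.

138 mm

Tmean = (36.4 + 16.9)/2 = 26.65 °C
ET₀ = 0.0023 × 16.59 × (26.65 + 17.8) × √19.5 = 0.0023 × 16.59 × 44.45 × 4.4159 = 7.4897 mm/d
ETc = Kc × ET₀ = 0.65 × 7.4897 = 4.8683 mm/d
Crop demand D = ETc × 30 d = 4.8683 × 30 = 146.049 mm
D − Pe = 146.049 − 24.8 = 121.249 mm
Gross irrigation = 121.249 / 0.88 = 137.783 mm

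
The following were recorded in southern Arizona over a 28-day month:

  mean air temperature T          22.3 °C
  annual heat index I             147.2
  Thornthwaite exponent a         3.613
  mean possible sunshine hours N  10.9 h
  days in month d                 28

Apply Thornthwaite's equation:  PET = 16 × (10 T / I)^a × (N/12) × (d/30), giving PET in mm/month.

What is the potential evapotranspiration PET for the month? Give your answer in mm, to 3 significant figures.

10T/I = 10 × 22.3 / 147.2 = 1.5149
(10T/I)^a = 1.5149^3.613 = 4.4846
Uncorrected PET = 16 × 4.4846 = 71.754 mm
Correction = (N/12)(d/30) = (10.9/12)(28/30) = 0.8478
PET = 71.754 × 0.8478 = 60.833 mm/month

60.8 mm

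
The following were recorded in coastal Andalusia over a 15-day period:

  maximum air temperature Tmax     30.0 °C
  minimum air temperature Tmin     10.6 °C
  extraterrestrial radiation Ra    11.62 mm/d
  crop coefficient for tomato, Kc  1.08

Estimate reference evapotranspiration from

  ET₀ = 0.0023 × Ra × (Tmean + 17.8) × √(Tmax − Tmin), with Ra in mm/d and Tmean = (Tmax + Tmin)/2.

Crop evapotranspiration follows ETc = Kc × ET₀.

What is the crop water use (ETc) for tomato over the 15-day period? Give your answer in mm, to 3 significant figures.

72.7 mm

Tmean = (30.0 + 10.6)/2 = 20.30 °C
ET₀ = 0.0023 × 11.62 × (20.30 + 17.8) × √19.4 = 0.0023 × 11.62 × 38.10 × 4.4045 = 4.4849 mm/d
ETc = Kc × ET₀ = 1.08 × 4.4849 = 4.8437 mm/d
Over 15 days: 4.8437 × 15 = 72.656 mm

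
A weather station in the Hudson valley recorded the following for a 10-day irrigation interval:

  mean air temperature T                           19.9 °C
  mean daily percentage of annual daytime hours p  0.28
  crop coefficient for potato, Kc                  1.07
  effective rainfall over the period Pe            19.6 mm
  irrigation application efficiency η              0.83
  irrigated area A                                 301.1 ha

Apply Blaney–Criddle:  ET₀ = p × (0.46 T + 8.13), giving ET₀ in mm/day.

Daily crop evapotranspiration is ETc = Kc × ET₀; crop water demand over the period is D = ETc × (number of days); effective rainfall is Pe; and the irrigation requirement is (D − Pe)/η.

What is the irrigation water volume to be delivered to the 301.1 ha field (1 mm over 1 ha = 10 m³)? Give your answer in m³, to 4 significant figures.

ET₀ = 0.28 × (0.46 × 19.9 + 8.13) = 0.28 × 17.284 = 4.8395 mm/d
ETc = Kc × ET₀ = 1.07 × 4.8395 = 5.1783 mm/d
Crop demand D = ETc × 10 d = 5.1783 × 10 = 51.783 mm
D − Pe = 51.783 − 19.6 = 32.183 mm
Gross irrigation = 32.183 / 0.83 = 38.775 mm
Volume = 38.775 mm × 301.1 ha × 10 = 116751.5 m³

116800 m³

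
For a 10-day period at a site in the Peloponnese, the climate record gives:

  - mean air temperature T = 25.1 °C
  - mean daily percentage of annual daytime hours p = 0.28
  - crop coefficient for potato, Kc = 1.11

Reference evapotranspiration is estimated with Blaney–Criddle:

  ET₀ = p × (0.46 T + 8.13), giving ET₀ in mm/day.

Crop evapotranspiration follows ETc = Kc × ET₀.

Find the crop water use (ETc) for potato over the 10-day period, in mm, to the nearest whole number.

61 mm

ET₀ = 0.28 × (0.46 × 25.1 + 8.13) = 0.28 × 19.676 = 5.5093 mm/d
ETc = Kc × ET₀ = 1.11 × 5.5093 = 6.1153 mm/d
Over 10 days: 6.1153 × 10 = 61.153 mm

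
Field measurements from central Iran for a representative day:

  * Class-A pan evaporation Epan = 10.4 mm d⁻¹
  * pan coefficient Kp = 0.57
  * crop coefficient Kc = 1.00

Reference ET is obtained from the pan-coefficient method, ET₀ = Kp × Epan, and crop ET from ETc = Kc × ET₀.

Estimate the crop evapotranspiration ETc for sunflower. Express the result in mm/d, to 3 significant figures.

ET₀ = 0.57 × 10.4 = 5.9280 mm/d
ETc = Kc × ET₀ = 1.00 × 5.9280 = 5.9280 mm/d

5.93 mm/d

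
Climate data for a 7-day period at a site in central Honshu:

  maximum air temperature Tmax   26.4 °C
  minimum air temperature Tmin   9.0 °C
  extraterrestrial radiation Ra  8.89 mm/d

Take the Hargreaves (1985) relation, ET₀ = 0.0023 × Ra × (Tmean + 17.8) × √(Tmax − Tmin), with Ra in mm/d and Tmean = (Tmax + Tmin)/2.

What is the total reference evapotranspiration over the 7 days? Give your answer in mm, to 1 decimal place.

Tmean = (26.4 + 9.0)/2 = 17.70 °C
ET₀ = 0.0023 × 8.89 × (17.70 + 17.8) × √17.4 = 0.0023 × 8.89 × 35.50 × 4.1713 = 3.0278 mm/d
Over 7 days: 3.0278 × 7 = 21.195 mm

21.2 mm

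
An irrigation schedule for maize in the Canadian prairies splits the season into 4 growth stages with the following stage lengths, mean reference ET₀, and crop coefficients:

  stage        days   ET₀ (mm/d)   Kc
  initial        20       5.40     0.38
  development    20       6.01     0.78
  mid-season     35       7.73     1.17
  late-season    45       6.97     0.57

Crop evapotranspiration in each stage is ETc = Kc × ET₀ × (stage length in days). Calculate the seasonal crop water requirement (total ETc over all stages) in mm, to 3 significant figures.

initial: 0.38 × 5.40 × 20 = 41.04 mm
development: 0.78 × 6.01 × 20 = 93.76 mm
mid-season: 1.17 × 7.73 × 35 = 316.54 mm
late-season: 0.57 × 6.97 × 45 = 178.78 mm
Seasonal total = 630.12 mm

630 mm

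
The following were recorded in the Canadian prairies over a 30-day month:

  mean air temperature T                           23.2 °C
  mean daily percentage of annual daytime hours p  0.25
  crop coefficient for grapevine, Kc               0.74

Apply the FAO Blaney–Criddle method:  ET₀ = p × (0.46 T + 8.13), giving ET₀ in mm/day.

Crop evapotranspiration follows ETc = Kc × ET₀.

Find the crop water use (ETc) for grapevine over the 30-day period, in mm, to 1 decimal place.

ET₀ = 0.25 × (0.46 × 23.2 + 8.13) = 0.25 × 18.802 = 4.7005 mm/d
ETc = Kc × ET₀ = 0.74 × 4.7005 = 3.4784 mm/d
Over 30 days: 3.4784 × 30 = 104.352 mm

104.4 mm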